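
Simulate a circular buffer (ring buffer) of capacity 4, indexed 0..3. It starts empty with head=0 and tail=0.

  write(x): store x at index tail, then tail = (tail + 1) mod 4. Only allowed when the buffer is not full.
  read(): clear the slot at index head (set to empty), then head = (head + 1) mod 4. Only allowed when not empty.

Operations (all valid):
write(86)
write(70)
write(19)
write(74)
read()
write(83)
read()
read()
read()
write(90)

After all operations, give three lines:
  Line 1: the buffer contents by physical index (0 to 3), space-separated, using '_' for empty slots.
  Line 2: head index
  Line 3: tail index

write(86): buf=[86 _ _ _], head=0, tail=1, size=1
write(70): buf=[86 70 _ _], head=0, tail=2, size=2
write(19): buf=[86 70 19 _], head=0, tail=3, size=3
write(74): buf=[86 70 19 74], head=0, tail=0, size=4
read(): buf=[_ 70 19 74], head=1, tail=0, size=3
write(83): buf=[83 70 19 74], head=1, tail=1, size=4
read(): buf=[83 _ 19 74], head=2, tail=1, size=3
read(): buf=[83 _ _ 74], head=3, tail=1, size=2
read(): buf=[83 _ _ _], head=0, tail=1, size=1
write(90): buf=[83 90 _ _], head=0, tail=2, size=2

Answer: 83 90 _ _
0
2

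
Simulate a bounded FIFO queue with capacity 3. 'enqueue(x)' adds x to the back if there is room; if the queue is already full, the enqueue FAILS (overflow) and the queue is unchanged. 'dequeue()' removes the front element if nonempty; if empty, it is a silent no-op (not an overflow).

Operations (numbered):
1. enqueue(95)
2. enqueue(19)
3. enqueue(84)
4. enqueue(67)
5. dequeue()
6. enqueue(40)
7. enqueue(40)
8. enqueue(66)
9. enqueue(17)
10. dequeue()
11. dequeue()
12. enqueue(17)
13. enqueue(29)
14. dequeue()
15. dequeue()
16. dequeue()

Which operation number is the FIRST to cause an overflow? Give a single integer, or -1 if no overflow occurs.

1. enqueue(95): size=1
2. enqueue(19): size=2
3. enqueue(84): size=3
4. enqueue(67): size=3=cap → OVERFLOW (fail)
5. dequeue(): size=2
6. enqueue(40): size=3
7. enqueue(40): size=3=cap → OVERFLOW (fail)
8. enqueue(66): size=3=cap → OVERFLOW (fail)
9. enqueue(17): size=3=cap → OVERFLOW (fail)
10. dequeue(): size=2
11. dequeue(): size=1
12. enqueue(17): size=2
13. enqueue(29): size=3
14. dequeue(): size=2
15. dequeue(): size=1
16. dequeue(): size=0

Answer: 4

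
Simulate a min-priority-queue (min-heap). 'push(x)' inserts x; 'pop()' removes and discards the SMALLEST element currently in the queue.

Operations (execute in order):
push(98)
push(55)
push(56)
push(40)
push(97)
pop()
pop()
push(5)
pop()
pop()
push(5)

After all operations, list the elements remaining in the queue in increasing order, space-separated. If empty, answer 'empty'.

Answer: 5 97 98

Derivation:
push(98): heap contents = [98]
push(55): heap contents = [55, 98]
push(56): heap contents = [55, 56, 98]
push(40): heap contents = [40, 55, 56, 98]
push(97): heap contents = [40, 55, 56, 97, 98]
pop() → 40: heap contents = [55, 56, 97, 98]
pop() → 55: heap contents = [56, 97, 98]
push(5): heap contents = [5, 56, 97, 98]
pop() → 5: heap contents = [56, 97, 98]
pop() → 56: heap contents = [97, 98]
push(5): heap contents = [5, 97, 98]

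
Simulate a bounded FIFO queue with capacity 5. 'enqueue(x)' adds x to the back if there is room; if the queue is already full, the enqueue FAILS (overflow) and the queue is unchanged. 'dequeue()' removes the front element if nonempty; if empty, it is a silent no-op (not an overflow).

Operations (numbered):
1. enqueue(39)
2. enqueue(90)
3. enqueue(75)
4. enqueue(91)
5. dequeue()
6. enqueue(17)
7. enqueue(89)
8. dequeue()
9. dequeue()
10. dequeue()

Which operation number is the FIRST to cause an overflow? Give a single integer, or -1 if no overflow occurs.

Answer: -1

Derivation:
1. enqueue(39): size=1
2. enqueue(90): size=2
3. enqueue(75): size=3
4. enqueue(91): size=4
5. dequeue(): size=3
6. enqueue(17): size=4
7. enqueue(89): size=5
8. dequeue(): size=4
9. dequeue(): size=3
10. dequeue(): size=2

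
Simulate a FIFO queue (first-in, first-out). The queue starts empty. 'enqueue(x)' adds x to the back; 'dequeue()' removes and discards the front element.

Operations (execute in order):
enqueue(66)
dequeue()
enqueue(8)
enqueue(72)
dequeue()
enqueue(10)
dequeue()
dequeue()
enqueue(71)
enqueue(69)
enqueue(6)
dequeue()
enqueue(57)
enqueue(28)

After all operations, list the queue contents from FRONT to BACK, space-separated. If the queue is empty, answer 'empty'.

enqueue(66): [66]
dequeue(): []
enqueue(8): [8]
enqueue(72): [8, 72]
dequeue(): [72]
enqueue(10): [72, 10]
dequeue(): [10]
dequeue(): []
enqueue(71): [71]
enqueue(69): [71, 69]
enqueue(6): [71, 69, 6]
dequeue(): [69, 6]
enqueue(57): [69, 6, 57]
enqueue(28): [69, 6, 57, 28]

Answer: 69 6 57 28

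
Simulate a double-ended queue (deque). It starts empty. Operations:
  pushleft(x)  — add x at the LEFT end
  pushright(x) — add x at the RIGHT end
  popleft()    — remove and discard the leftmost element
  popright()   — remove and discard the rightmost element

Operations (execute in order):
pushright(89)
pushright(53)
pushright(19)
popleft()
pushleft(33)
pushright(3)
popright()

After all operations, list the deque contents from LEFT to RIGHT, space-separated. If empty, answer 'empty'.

Answer: 33 53 19

Derivation:
pushright(89): [89]
pushright(53): [89, 53]
pushright(19): [89, 53, 19]
popleft(): [53, 19]
pushleft(33): [33, 53, 19]
pushright(3): [33, 53, 19, 3]
popright(): [33, 53, 19]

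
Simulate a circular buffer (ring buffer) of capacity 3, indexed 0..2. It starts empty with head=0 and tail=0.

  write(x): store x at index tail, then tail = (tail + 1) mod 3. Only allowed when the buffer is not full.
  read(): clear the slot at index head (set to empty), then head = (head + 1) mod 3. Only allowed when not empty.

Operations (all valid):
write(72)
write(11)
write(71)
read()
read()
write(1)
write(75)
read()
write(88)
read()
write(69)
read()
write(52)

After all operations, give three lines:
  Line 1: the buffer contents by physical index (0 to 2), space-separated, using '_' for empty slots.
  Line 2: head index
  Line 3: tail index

Answer: 69 52 88
2
2

Derivation:
write(72): buf=[72 _ _], head=0, tail=1, size=1
write(11): buf=[72 11 _], head=0, tail=2, size=2
write(71): buf=[72 11 71], head=0, tail=0, size=3
read(): buf=[_ 11 71], head=1, tail=0, size=2
read(): buf=[_ _ 71], head=2, tail=0, size=1
write(1): buf=[1 _ 71], head=2, tail=1, size=2
write(75): buf=[1 75 71], head=2, tail=2, size=3
read(): buf=[1 75 _], head=0, tail=2, size=2
write(88): buf=[1 75 88], head=0, tail=0, size=3
read(): buf=[_ 75 88], head=1, tail=0, size=2
write(69): buf=[69 75 88], head=1, tail=1, size=3
read(): buf=[69 _ 88], head=2, tail=1, size=2
write(52): buf=[69 52 88], head=2, tail=2, size=3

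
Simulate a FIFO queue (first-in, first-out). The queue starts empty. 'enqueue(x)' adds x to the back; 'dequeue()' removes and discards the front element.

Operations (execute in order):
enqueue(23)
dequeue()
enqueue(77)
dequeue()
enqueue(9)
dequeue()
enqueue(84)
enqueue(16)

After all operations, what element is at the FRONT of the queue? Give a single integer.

enqueue(23): queue = [23]
dequeue(): queue = []
enqueue(77): queue = [77]
dequeue(): queue = []
enqueue(9): queue = [9]
dequeue(): queue = []
enqueue(84): queue = [84]
enqueue(16): queue = [84, 16]

Answer: 84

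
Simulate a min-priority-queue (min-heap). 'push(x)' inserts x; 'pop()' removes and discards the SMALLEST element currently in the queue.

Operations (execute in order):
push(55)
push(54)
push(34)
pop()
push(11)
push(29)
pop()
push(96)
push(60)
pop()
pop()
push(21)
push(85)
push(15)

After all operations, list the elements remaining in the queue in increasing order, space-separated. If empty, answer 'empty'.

Answer: 15 21 55 60 85 96

Derivation:
push(55): heap contents = [55]
push(54): heap contents = [54, 55]
push(34): heap contents = [34, 54, 55]
pop() → 34: heap contents = [54, 55]
push(11): heap contents = [11, 54, 55]
push(29): heap contents = [11, 29, 54, 55]
pop() → 11: heap contents = [29, 54, 55]
push(96): heap contents = [29, 54, 55, 96]
push(60): heap contents = [29, 54, 55, 60, 96]
pop() → 29: heap contents = [54, 55, 60, 96]
pop() → 54: heap contents = [55, 60, 96]
push(21): heap contents = [21, 55, 60, 96]
push(85): heap contents = [21, 55, 60, 85, 96]
push(15): heap contents = [15, 21, 55, 60, 85, 96]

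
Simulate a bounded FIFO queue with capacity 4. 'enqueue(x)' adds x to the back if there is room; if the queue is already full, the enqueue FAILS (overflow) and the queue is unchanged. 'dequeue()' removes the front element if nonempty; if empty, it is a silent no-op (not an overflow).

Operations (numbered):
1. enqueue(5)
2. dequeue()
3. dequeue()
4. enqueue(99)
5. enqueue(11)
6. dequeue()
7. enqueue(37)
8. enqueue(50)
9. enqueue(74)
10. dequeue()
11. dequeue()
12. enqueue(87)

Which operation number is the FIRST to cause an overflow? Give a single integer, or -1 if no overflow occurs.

1. enqueue(5): size=1
2. dequeue(): size=0
3. dequeue(): empty, no-op, size=0
4. enqueue(99): size=1
5. enqueue(11): size=2
6. dequeue(): size=1
7. enqueue(37): size=2
8. enqueue(50): size=3
9. enqueue(74): size=4
10. dequeue(): size=3
11. dequeue(): size=2
12. enqueue(87): size=3

Answer: -1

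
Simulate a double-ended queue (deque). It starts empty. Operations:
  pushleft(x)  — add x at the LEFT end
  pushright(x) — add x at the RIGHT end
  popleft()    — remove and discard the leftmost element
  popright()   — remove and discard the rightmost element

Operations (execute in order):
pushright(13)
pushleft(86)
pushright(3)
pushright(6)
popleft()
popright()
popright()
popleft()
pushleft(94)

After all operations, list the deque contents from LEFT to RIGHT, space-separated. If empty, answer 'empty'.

pushright(13): [13]
pushleft(86): [86, 13]
pushright(3): [86, 13, 3]
pushright(6): [86, 13, 3, 6]
popleft(): [13, 3, 6]
popright(): [13, 3]
popright(): [13]
popleft(): []
pushleft(94): [94]

Answer: 94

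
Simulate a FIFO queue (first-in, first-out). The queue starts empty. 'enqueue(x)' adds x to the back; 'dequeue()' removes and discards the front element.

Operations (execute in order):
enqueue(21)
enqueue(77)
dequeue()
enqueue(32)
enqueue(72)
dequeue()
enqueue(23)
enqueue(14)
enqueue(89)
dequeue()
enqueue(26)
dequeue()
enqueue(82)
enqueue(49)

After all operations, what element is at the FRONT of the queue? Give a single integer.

enqueue(21): queue = [21]
enqueue(77): queue = [21, 77]
dequeue(): queue = [77]
enqueue(32): queue = [77, 32]
enqueue(72): queue = [77, 32, 72]
dequeue(): queue = [32, 72]
enqueue(23): queue = [32, 72, 23]
enqueue(14): queue = [32, 72, 23, 14]
enqueue(89): queue = [32, 72, 23, 14, 89]
dequeue(): queue = [72, 23, 14, 89]
enqueue(26): queue = [72, 23, 14, 89, 26]
dequeue(): queue = [23, 14, 89, 26]
enqueue(82): queue = [23, 14, 89, 26, 82]
enqueue(49): queue = [23, 14, 89, 26, 82, 49]

Answer: 23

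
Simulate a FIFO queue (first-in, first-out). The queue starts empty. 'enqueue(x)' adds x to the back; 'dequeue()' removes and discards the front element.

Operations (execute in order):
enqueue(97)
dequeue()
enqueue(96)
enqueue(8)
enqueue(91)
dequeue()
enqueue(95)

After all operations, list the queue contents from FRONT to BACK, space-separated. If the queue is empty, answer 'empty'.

enqueue(97): [97]
dequeue(): []
enqueue(96): [96]
enqueue(8): [96, 8]
enqueue(91): [96, 8, 91]
dequeue(): [8, 91]
enqueue(95): [8, 91, 95]

Answer: 8 91 95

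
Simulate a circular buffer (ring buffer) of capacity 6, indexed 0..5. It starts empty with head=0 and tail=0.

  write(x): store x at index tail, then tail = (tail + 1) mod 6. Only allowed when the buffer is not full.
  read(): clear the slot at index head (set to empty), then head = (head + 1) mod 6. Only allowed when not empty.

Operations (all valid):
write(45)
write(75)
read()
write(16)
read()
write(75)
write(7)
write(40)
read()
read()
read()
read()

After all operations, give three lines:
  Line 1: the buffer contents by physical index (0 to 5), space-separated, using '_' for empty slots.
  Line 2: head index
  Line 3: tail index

Answer: _ _ _ _ _ _
0
0

Derivation:
write(45): buf=[45 _ _ _ _ _], head=0, tail=1, size=1
write(75): buf=[45 75 _ _ _ _], head=0, tail=2, size=2
read(): buf=[_ 75 _ _ _ _], head=1, tail=2, size=1
write(16): buf=[_ 75 16 _ _ _], head=1, tail=3, size=2
read(): buf=[_ _ 16 _ _ _], head=2, tail=3, size=1
write(75): buf=[_ _ 16 75 _ _], head=2, tail=4, size=2
write(7): buf=[_ _ 16 75 7 _], head=2, tail=5, size=3
write(40): buf=[_ _ 16 75 7 40], head=2, tail=0, size=4
read(): buf=[_ _ _ 75 7 40], head=3, tail=0, size=3
read(): buf=[_ _ _ _ 7 40], head=4, tail=0, size=2
read(): buf=[_ _ _ _ _ 40], head=5, tail=0, size=1
read(): buf=[_ _ _ _ _ _], head=0, tail=0, size=0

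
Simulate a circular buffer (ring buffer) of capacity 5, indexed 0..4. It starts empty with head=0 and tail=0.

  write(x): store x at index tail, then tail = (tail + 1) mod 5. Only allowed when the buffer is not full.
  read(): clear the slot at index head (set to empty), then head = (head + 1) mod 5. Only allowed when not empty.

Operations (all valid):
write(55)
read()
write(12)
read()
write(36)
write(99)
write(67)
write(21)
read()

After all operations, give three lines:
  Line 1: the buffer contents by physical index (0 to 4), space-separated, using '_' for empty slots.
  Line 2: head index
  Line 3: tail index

write(55): buf=[55 _ _ _ _], head=0, tail=1, size=1
read(): buf=[_ _ _ _ _], head=1, tail=1, size=0
write(12): buf=[_ 12 _ _ _], head=1, tail=2, size=1
read(): buf=[_ _ _ _ _], head=2, tail=2, size=0
write(36): buf=[_ _ 36 _ _], head=2, tail=3, size=1
write(99): buf=[_ _ 36 99 _], head=2, tail=4, size=2
write(67): buf=[_ _ 36 99 67], head=2, tail=0, size=3
write(21): buf=[21 _ 36 99 67], head=2, tail=1, size=4
read(): buf=[21 _ _ 99 67], head=3, tail=1, size=3

Answer: 21 _ _ 99 67
3
1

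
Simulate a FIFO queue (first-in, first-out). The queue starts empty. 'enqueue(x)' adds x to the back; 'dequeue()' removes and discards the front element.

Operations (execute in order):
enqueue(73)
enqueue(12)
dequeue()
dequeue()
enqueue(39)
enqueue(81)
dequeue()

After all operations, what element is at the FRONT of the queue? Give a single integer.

Answer: 81

Derivation:
enqueue(73): queue = [73]
enqueue(12): queue = [73, 12]
dequeue(): queue = [12]
dequeue(): queue = []
enqueue(39): queue = [39]
enqueue(81): queue = [39, 81]
dequeue(): queue = [81]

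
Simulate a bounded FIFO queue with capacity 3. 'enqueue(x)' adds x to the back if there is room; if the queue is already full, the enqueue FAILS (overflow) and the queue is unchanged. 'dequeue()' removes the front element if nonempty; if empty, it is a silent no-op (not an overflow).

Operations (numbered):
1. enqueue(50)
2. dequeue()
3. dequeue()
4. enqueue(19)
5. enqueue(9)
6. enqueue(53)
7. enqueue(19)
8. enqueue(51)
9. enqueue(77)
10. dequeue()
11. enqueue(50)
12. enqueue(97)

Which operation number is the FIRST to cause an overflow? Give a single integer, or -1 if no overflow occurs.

Answer: 7

Derivation:
1. enqueue(50): size=1
2. dequeue(): size=0
3. dequeue(): empty, no-op, size=0
4. enqueue(19): size=1
5. enqueue(9): size=2
6. enqueue(53): size=3
7. enqueue(19): size=3=cap → OVERFLOW (fail)
8. enqueue(51): size=3=cap → OVERFLOW (fail)
9. enqueue(77): size=3=cap → OVERFLOW (fail)
10. dequeue(): size=2
11. enqueue(50): size=3
12. enqueue(97): size=3=cap → OVERFLOW (fail)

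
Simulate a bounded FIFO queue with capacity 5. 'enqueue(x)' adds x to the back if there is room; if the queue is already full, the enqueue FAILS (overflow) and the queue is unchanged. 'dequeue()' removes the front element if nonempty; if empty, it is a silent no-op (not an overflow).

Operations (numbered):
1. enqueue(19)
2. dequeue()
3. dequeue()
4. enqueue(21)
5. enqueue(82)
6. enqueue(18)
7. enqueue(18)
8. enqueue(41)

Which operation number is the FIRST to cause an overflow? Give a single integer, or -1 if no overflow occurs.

Answer: -1

Derivation:
1. enqueue(19): size=1
2. dequeue(): size=0
3. dequeue(): empty, no-op, size=0
4. enqueue(21): size=1
5. enqueue(82): size=2
6. enqueue(18): size=3
7. enqueue(18): size=4
8. enqueue(41): size=5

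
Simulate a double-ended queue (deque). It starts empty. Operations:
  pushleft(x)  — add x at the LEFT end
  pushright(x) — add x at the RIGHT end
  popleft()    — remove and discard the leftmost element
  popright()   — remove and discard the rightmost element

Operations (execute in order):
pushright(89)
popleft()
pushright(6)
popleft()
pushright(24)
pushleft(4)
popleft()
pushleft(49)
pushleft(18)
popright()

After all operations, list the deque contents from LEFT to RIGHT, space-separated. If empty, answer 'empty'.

Answer: 18 49

Derivation:
pushright(89): [89]
popleft(): []
pushright(6): [6]
popleft(): []
pushright(24): [24]
pushleft(4): [4, 24]
popleft(): [24]
pushleft(49): [49, 24]
pushleft(18): [18, 49, 24]
popright(): [18, 49]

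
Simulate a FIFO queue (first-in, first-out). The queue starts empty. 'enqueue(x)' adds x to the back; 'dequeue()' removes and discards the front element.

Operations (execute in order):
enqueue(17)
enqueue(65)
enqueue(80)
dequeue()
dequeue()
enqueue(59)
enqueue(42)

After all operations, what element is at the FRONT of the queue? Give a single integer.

enqueue(17): queue = [17]
enqueue(65): queue = [17, 65]
enqueue(80): queue = [17, 65, 80]
dequeue(): queue = [65, 80]
dequeue(): queue = [80]
enqueue(59): queue = [80, 59]
enqueue(42): queue = [80, 59, 42]

Answer: 80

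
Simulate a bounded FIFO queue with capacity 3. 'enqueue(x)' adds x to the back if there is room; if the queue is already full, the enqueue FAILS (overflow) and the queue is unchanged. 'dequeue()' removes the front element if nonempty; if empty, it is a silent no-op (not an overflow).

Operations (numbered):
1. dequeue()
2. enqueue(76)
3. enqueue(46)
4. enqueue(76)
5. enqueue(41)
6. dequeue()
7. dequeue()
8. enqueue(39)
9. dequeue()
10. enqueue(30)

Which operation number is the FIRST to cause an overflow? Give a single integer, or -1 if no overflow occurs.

Answer: 5

Derivation:
1. dequeue(): empty, no-op, size=0
2. enqueue(76): size=1
3. enqueue(46): size=2
4. enqueue(76): size=3
5. enqueue(41): size=3=cap → OVERFLOW (fail)
6. dequeue(): size=2
7. dequeue(): size=1
8. enqueue(39): size=2
9. dequeue(): size=1
10. enqueue(30): size=2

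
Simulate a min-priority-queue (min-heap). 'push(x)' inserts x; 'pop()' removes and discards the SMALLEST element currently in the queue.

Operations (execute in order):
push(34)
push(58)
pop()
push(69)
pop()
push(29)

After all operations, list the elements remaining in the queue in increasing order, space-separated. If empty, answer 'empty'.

Answer: 29 69

Derivation:
push(34): heap contents = [34]
push(58): heap contents = [34, 58]
pop() → 34: heap contents = [58]
push(69): heap contents = [58, 69]
pop() → 58: heap contents = [69]
push(29): heap contents = [29, 69]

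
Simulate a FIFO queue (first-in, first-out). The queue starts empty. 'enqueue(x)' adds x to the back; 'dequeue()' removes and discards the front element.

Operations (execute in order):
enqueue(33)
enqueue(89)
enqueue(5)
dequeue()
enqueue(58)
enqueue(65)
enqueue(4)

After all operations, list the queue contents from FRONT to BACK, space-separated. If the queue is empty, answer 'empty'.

Answer: 89 5 58 65 4

Derivation:
enqueue(33): [33]
enqueue(89): [33, 89]
enqueue(5): [33, 89, 5]
dequeue(): [89, 5]
enqueue(58): [89, 5, 58]
enqueue(65): [89, 5, 58, 65]
enqueue(4): [89, 5, 58, 65, 4]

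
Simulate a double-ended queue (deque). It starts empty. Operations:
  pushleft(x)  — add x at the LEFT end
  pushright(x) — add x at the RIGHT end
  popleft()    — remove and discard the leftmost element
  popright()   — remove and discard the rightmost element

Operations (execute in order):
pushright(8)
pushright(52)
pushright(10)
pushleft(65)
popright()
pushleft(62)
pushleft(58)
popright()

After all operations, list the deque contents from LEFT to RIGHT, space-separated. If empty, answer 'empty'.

pushright(8): [8]
pushright(52): [8, 52]
pushright(10): [8, 52, 10]
pushleft(65): [65, 8, 52, 10]
popright(): [65, 8, 52]
pushleft(62): [62, 65, 8, 52]
pushleft(58): [58, 62, 65, 8, 52]
popright(): [58, 62, 65, 8]

Answer: 58 62 65 8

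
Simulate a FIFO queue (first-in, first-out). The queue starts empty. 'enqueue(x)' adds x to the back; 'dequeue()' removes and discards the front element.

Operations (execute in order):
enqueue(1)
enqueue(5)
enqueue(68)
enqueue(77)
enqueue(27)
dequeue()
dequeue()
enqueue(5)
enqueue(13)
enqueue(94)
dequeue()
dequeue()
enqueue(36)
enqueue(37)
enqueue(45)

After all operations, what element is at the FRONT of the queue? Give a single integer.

enqueue(1): queue = [1]
enqueue(5): queue = [1, 5]
enqueue(68): queue = [1, 5, 68]
enqueue(77): queue = [1, 5, 68, 77]
enqueue(27): queue = [1, 5, 68, 77, 27]
dequeue(): queue = [5, 68, 77, 27]
dequeue(): queue = [68, 77, 27]
enqueue(5): queue = [68, 77, 27, 5]
enqueue(13): queue = [68, 77, 27, 5, 13]
enqueue(94): queue = [68, 77, 27, 5, 13, 94]
dequeue(): queue = [77, 27, 5, 13, 94]
dequeue(): queue = [27, 5, 13, 94]
enqueue(36): queue = [27, 5, 13, 94, 36]
enqueue(37): queue = [27, 5, 13, 94, 36, 37]
enqueue(45): queue = [27, 5, 13, 94, 36, 37, 45]

Answer: 27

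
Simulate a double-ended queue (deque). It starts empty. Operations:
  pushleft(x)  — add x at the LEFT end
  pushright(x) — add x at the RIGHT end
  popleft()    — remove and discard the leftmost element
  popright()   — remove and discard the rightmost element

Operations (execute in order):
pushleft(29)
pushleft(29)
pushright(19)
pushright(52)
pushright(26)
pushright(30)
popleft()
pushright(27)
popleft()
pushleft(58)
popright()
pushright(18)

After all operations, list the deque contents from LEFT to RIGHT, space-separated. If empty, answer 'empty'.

Answer: 58 19 52 26 30 18

Derivation:
pushleft(29): [29]
pushleft(29): [29, 29]
pushright(19): [29, 29, 19]
pushright(52): [29, 29, 19, 52]
pushright(26): [29, 29, 19, 52, 26]
pushright(30): [29, 29, 19, 52, 26, 30]
popleft(): [29, 19, 52, 26, 30]
pushright(27): [29, 19, 52, 26, 30, 27]
popleft(): [19, 52, 26, 30, 27]
pushleft(58): [58, 19, 52, 26, 30, 27]
popright(): [58, 19, 52, 26, 30]
pushright(18): [58, 19, 52, 26, 30, 18]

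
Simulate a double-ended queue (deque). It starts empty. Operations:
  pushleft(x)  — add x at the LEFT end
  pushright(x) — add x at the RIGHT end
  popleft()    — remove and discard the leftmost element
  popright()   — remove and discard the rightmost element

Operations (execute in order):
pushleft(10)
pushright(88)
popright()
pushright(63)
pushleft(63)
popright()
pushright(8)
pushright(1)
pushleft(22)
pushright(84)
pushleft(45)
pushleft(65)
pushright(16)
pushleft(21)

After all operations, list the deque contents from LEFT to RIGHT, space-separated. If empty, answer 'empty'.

pushleft(10): [10]
pushright(88): [10, 88]
popright(): [10]
pushright(63): [10, 63]
pushleft(63): [63, 10, 63]
popright(): [63, 10]
pushright(8): [63, 10, 8]
pushright(1): [63, 10, 8, 1]
pushleft(22): [22, 63, 10, 8, 1]
pushright(84): [22, 63, 10, 8, 1, 84]
pushleft(45): [45, 22, 63, 10, 8, 1, 84]
pushleft(65): [65, 45, 22, 63, 10, 8, 1, 84]
pushright(16): [65, 45, 22, 63, 10, 8, 1, 84, 16]
pushleft(21): [21, 65, 45, 22, 63, 10, 8, 1, 84, 16]

Answer: 21 65 45 22 63 10 8 1 84 16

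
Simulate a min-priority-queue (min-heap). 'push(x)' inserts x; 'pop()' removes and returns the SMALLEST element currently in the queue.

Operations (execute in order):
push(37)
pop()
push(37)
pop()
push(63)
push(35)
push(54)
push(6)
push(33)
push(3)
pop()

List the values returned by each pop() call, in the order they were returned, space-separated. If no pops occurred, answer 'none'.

push(37): heap contents = [37]
pop() → 37: heap contents = []
push(37): heap contents = [37]
pop() → 37: heap contents = []
push(63): heap contents = [63]
push(35): heap contents = [35, 63]
push(54): heap contents = [35, 54, 63]
push(6): heap contents = [6, 35, 54, 63]
push(33): heap contents = [6, 33, 35, 54, 63]
push(3): heap contents = [3, 6, 33, 35, 54, 63]
pop() → 3: heap contents = [6, 33, 35, 54, 63]

Answer: 37 37 3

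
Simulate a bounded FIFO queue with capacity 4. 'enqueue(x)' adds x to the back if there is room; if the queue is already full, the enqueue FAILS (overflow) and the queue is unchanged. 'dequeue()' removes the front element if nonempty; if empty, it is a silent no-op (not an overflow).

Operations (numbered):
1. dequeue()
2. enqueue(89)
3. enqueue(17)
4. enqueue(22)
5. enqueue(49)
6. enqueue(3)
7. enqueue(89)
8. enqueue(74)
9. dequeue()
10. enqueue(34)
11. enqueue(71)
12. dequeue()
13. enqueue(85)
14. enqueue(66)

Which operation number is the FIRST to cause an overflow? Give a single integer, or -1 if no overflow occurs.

Answer: 6

Derivation:
1. dequeue(): empty, no-op, size=0
2. enqueue(89): size=1
3. enqueue(17): size=2
4. enqueue(22): size=3
5. enqueue(49): size=4
6. enqueue(3): size=4=cap → OVERFLOW (fail)
7. enqueue(89): size=4=cap → OVERFLOW (fail)
8. enqueue(74): size=4=cap → OVERFLOW (fail)
9. dequeue(): size=3
10. enqueue(34): size=4
11. enqueue(71): size=4=cap → OVERFLOW (fail)
12. dequeue(): size=3
13. enqueue(85): size=4
14. enqueue(66): size=4=cap → OVERFLOW (fail)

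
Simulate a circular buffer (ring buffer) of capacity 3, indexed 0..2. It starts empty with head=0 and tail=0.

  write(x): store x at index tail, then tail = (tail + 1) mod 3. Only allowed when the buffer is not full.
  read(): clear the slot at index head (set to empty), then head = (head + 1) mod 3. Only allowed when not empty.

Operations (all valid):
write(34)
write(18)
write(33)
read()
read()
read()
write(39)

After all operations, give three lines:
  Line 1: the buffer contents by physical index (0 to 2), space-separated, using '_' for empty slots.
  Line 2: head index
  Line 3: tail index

Answer: 39 _ _
0
1

Derivation:
write(34): buf=[34 _ _], head=0, tail=1, size=1
write(18): buf=[34 18 _], head=0, tail=2, size=2
write(33): buf=[34 18 33], head=0, tail=0, size=3
read(): buf=[_ 18 33], head=1, tail=0, size=2
read(): buf=[_ _ 33], head=2, tail=0, size=1
read(): buf=[_ _ _], head=0, tail=0, size=0
write(39): buf=[39 _ _], head=0, tail=1, size=1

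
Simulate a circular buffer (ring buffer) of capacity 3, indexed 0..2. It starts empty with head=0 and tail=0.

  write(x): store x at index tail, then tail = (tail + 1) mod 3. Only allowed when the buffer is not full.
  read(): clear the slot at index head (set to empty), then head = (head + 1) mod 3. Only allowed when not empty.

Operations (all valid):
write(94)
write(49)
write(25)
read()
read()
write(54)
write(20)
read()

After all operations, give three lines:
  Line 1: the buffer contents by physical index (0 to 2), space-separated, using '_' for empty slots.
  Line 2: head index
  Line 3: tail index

write(94): buf=[94 _ _], head=0, tail=1, size=1
write(49): buf=[94 49 _], head=0, tail=2, size=2
write(25): buf=[94 49 25], head=0, tail=0, size=3
read(): buf=[_ 49 25], head=1, tail=0, size=2
read(): buf=[_ _ 25], head=2, tail=0, size=1
write(54): buf=[54 _ 25], head=2, tail=1, size=2
write(20): buf=[54 20 25], head=2, tail=2, size=3
read(): buf=[54 20 _], head=0, tail=2, size=2

Answer: 54 20 _
0
2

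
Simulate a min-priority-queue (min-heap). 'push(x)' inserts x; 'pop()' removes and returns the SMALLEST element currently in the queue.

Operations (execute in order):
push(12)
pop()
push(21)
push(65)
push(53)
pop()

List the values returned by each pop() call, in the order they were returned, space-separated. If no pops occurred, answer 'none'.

push(12): heap contents = [12]
pop() → 12: heap contents = []
push(21): heap contents = [21]
push(65): heap contents = [21, 65]
push(53): heap contents = [21, 53, 65]
pop() → 21: heap contents = [53, 65]

Answer: 12 21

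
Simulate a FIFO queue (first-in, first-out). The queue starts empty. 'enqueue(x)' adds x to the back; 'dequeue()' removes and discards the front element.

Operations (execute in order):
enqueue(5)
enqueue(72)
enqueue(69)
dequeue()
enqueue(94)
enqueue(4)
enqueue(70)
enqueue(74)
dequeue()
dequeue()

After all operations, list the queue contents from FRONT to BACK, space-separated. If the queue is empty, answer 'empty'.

enqueue(5): [5]
enqueue(72): [5, 72]
enqueue(69): [5, 72, 69]
dequeue(): [72, 69]
enqueue(94): [72, 69, 94]
enqueue(4): [72, 69, 94, 4]
enqueue(70): [72, 69, 94, 4, 70]
enqueue(74): [72, 69, 94, 4, 70, 74]
dequeue(): [69, 94, 4, 70, 74]
dequeue(): [94, 4, 70, 74]

Answer: 94 4 70 74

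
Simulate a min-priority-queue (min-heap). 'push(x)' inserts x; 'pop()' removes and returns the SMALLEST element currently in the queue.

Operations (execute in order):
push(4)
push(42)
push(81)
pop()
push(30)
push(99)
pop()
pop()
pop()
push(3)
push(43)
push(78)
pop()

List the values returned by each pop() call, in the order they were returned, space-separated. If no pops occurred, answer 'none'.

Answer: 4 30 42 81 3

Derivation:
push(4): heap contents = [4]
push(42): heap contents = [4, 42]
push(81): heap contents = [4, 42, 81]
pop() → 4: heap contents = [42, 81]
push(30): heap contents = [30, 42, 81]
push(99): heap contents = [30, 42, 81, 99]
pop() → 30: heap contents = [42, 81, 99]
pop() → 42: heap contents = [81, 99]
pop() → 81: heap contents = [99]
push(3): heap contents = [3, 99]
push(43): heap contents = [3, 43, 99]
push(78): heap contents = [3, 43, 78, 99]
pop() → 3: heap contents = [43, 78, 99]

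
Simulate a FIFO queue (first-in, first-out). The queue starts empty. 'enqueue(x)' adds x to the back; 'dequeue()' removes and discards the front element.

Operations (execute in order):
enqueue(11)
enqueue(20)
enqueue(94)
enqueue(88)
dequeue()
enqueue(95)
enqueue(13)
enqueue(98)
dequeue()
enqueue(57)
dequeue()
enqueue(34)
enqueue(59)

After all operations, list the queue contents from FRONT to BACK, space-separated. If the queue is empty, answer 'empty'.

enqueue(11): [11]
enqueue(20): [11, 20]
enqueue(94): [11, 20, 94]
enqueue(88): [11, 20, 94, 88]
dequeue(): [20, 94, 88]
enqueue(95): [20, 94, 88, 95]
enqueue(13): [20, 94, 88, 95, 13]
enqueue(98): [20, 94, 88, 95, 13, 98]
dequeue(): [94, 88, 95, 13, 98]
enqueue(57): [94, 88, 95, 13, 98, 57]
dequeue(): [88, 95, 13, 98, 57]
enqueue(34): [88, 95, 13, 98, 57, 34]
enqueue(59): [88, 95, 13, 98, 57, 34, 59]

Answer: 88 95 13 98 57 34 59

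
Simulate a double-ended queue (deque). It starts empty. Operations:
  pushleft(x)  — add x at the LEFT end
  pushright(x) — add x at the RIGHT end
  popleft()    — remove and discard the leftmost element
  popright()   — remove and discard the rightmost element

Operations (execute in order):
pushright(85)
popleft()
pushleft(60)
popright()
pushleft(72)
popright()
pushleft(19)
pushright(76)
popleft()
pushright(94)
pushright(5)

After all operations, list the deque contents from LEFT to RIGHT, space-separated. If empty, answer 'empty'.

pushright(85): [85]
popleft(): []
pushleft(60): [60]
popright(): []
pushleft(72): [72]
popright(): []
pushleft(19): [19]
pushright(76): [19, 76]
popleft(): [76]
pushright(94): [76, 94]
pushright(5): [76, 94, 5]

Answer: 76 94 5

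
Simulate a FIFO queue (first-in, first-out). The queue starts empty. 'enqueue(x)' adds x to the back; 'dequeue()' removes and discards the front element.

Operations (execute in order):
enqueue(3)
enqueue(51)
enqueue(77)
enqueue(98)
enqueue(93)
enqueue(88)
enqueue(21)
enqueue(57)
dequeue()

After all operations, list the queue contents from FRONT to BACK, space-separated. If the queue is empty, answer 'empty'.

enqueue(3): [3]
enqueue(51): [3, 51]
enqueue(77): [3, 51, 77]
enqueue(98): [3, 51, 77, 98]
enqueue(93): [3, 51, 77, 98, 93]
enqueue(88): [3, 51, 77, 98, 93, 88]
enqueue(21): [3, 51, 77, 98, 93, 88, 21]
enqueue(57): [3, 51, 77, 98, 93, 88, 21, 57]
dequeue(): [51, 77, 98, 93, 88, 21, 57]

Answer: 51 77 98 93 88 21 57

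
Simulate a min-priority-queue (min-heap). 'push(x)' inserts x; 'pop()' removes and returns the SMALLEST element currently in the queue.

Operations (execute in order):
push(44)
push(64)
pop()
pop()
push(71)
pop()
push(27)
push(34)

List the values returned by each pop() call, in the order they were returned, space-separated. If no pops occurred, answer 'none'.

Answer: 44 64 71

Derivation:
push(44): heap contents = [44]
push(64): heap contents = [44, 64]
pop() → 44: heap contents = [64]
pop() → 64: heap contents = []
push(71): heap contents = [71]
pop() → 71: heap contents = []
push(27): heap contents = [27]
push(34): heap contents = [27, 34]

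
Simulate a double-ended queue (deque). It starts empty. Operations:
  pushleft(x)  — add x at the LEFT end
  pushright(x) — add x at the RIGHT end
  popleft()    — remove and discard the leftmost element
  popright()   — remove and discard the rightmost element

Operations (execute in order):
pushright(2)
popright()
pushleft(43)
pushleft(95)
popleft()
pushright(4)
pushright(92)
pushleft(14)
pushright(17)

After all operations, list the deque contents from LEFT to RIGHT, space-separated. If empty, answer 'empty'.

Answer: 14 43 4 92 17

Derivation:
pushright(2): [2]
popright(): []
pushleft(43): [43]
pushleft(95): [95, 43]
popleft(): [43]
pushright(4): [43, 4]
pushright(92): [43, 4, 92]
pushleft(14): [14, 43, 4, 92]
pushright(17): [14, 43, 4, 92, 17]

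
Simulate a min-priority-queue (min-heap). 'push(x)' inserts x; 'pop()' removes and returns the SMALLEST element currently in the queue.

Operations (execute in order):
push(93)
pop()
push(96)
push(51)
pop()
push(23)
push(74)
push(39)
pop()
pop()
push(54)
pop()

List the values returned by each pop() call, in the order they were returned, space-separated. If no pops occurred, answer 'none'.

push(93): heap contents = [93]
pop() → 93: heap contents = []
push(96): heap contents = [96]
push(51): heap contents = [51, 96]
pop() → 51: heap contents = [96]
push(23): heap contents = [23, 96]
push(74): heap contents = [23, 74, 96]
push(39): heap contents = [23, 39, 74, 96]
pop() → 23: heap contents = [39, 74, 96]
pop() → 39: heap contents = [74, 96]
push(54): heap contents = [54, 74, 96]
pop() → 54: heap contents = [74, 96]

Answer: 93 51 23 39 54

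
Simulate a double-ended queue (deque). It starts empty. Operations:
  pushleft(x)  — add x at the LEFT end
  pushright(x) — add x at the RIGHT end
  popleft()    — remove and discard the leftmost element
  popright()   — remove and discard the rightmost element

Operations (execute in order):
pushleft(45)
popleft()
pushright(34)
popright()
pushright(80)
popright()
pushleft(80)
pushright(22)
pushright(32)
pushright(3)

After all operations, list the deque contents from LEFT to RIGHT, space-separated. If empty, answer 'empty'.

Answer: 80 22 32 3

Derivation:
pushleft(45): [45]
popleft(): []
pushright(34): [34]
popright(): []
pushright(80): [80]
popright(): []
pushleft(80): [80]
pushright(22): [80, 22]
pushright(32): [80, 22, 32]
pushright(3): [80, 22, 32, 3]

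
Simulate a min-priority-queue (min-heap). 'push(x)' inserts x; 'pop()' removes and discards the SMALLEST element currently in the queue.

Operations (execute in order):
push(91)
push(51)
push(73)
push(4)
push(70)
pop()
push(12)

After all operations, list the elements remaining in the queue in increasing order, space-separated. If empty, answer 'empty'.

Answer: 12 51 70 73 91

Derivation:
push(91): heap contents = [91]
push(51): heap contents = [51, 91]
push(73): heap contents = [51, 73, 91]
push(4): heap contents = [4, 51, 73, 91]
push(70): heap contents = [4, 51, 70, 73, 91]
pop() → 4: heap contents = [51, 70, 73, 91]
push(12): heap contents = [12, 51, 70, 73, 91]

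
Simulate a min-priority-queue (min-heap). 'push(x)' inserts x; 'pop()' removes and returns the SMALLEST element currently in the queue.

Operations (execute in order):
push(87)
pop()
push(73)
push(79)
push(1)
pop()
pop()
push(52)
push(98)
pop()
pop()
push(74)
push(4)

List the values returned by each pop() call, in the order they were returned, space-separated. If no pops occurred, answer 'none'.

push(87): heap contents = [87]
pop() → 87: heap contents = []
push(73): heap contents = [73]
push(79): heap contents = [73, 79]
push(1): heap contents = [1, 73, 79]
pop() → 1: heap contents = [73, 79]
pop() → 73: heap contents = [79]
push(52): heap contents = [52, 79]
push(98): heap contents = [52, 79, 98]
pop() → 52: heap contents = [79, 98]
pop() → 79: heap contents = [98]
push(74): heap contents = [74, 98]
push(4): heap contents = [4, 74, 98]

Answer: 87 1 73 52 79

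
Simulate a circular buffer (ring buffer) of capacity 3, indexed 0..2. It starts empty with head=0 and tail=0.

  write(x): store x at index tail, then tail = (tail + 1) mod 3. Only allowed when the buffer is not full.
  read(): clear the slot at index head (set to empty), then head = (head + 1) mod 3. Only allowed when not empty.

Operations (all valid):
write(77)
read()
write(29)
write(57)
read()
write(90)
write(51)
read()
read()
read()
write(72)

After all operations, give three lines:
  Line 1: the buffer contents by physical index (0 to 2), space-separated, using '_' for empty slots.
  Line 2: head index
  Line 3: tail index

write(77): buf=[77 _ _], head=0, tail=1, size=1
read(): buf=[_ _ _], head=1, tail=1, size=0
write(29): buf=[_ 29 _], head=1, tail=2, size=1
write(57): buf=[_ 29 57], head=1, tail=0, size=2
read(): buf=[_ _ 57], head=2, tail=0, size=1
write(90): buf=[90 _ 57], head=2, tail=1, size=2
write(51): buf=[90 51 57], head=2, tail=2, size=3
read(): buf=[90 51 _], head=0, tail=2, size=2
read(): buf=[_ 51 _], head=1, tail=2, size=1
read(): buf=[_ _ _], head=2, tail=2, size=0
write(72): buf=[_ _ 72], head=2, tail=0, size=1

Answer: _ _ 72
2
0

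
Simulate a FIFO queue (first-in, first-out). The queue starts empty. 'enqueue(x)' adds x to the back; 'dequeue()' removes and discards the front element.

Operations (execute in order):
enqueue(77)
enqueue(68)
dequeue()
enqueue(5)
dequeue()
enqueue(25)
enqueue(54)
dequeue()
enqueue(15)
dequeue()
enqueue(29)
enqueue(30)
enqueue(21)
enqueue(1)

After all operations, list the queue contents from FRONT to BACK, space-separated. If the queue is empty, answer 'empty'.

Answer: 54 15 29 30 21 1

Derivation:
enqueue(77): [77]
enqueue(68): [77, 68]
dequeue(): [68]
enqueue(5): [68, 5]
dequeue(): [5]
enqueue(25): [5, 25]
enqueue(54): [5, 25, 54]
dequeue(): [25, 54]
enqueue(15): [25, 54, 15]
dequeue(): [54, 15]
enqueue(29): [54, 15, 29]
enqueue(30): [54, 15, 29, 30]
enqueue(21): [54, 15, 29, 30, 21]
enqueue(1): [54, 15, 29, 30, 21, 1]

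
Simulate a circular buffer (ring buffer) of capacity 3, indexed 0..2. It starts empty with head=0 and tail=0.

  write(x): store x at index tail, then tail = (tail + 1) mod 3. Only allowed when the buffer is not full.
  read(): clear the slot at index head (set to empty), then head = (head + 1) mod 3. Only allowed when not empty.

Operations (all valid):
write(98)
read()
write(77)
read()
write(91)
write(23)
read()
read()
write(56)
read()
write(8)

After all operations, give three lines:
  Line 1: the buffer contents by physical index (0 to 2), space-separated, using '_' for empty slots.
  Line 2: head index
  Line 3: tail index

write(98): buf=[98 _ _], head=0, tail=1, size=1
read(): buf=[_ _ _], head=1, tail=1, size=0
write(77): buf=[_ 77 _], head=1, tail=2, size=1
read(): buf=[_ _ _], head=2, tail=2, size=0
write(91): buf=[_ _ 91], head=2, tail=0, size=1
write(23): buf=[23 _ 91], head=2, tail=1, size=2
read(): buf=[23 _ _], head=0, tail=1, size=1
read(): buf=[_ _ _], head=1, tail=1, size=0
write(56): buf=[_ 56 _], head=1, tail=2, size=1
read(): buf=[_ _ _], head=2, tail=2, size=0
write(8): buf=[_ _ 8], head=2, tail=0, size=1

Answer: _ _ 8
2
0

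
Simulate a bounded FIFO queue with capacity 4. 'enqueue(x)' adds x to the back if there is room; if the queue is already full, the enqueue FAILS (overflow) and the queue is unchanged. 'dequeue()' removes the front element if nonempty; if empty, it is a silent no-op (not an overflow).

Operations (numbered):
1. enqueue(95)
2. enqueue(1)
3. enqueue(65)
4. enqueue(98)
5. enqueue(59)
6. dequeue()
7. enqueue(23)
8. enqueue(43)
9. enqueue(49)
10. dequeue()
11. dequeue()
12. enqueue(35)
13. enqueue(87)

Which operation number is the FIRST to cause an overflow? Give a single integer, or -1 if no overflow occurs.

Answer: 5

Derivation:
1. enqueue(95): size=1
2. enqueue(1): size=2
3. enqueue(65): size=3
4. enqueue(98): size=4
5. enqueue(59): size=4=cap → OVERFLOW (fail)
6. dequeue(): size=3
7. enqueue(23): size=4
8. enqueue(43): size=4=cap → OVERFLOW (fail)
9. enqueue(49): size=4=cap → OVERFLOW (fail)
10. dequeue(): size=3
11. dequeue(): size=2
12. enqueue(35): size=3
13. enqueue(87): size=4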